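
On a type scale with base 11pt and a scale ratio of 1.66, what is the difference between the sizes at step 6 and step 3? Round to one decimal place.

Step 3: 11.0 × 1.66³ = 50.317pt
Step 6: 11.0 × 1.66⁶ = 230.166pt
Difference: 230.166 − 50.317 = 179.849pt

179.8pt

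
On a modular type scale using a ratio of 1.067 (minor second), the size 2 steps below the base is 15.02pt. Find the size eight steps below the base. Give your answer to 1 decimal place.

10.2pt

The gap is -8 − (-2) = -6 steps, so the factor is 1.067^-6.
15.02 ÷ 1.067⁶ = 15.02 ÷ 1.47566 ≈ 10.178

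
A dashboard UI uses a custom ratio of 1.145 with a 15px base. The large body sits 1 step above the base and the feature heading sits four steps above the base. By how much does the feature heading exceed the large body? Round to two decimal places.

Step 1: 15.0 × 1.145 = 17.1750px
Step 4: 15.0 × 1.145⁴ = 25.7818px
Difference: 25.7818 − 17.1750 = 8.6068px

8.61px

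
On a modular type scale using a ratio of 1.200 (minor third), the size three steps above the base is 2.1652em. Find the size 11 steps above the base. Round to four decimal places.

9.3100em

2.1652 × 1.200⁸ = 2.1652 × 4.29982 ≈ 9.3100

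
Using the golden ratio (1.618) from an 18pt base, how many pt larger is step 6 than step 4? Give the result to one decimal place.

199.6pt

Step 4: 18.0 × 1.618⁴ = 123.363pt
Step 6: 18.0 × 1.618⁶ = 322.956pt
Difference: 322.956 − 123.363 = 199.593pt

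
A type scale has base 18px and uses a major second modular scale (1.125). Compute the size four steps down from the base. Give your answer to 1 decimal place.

Each step on a modular scale multiplies by the ratio, so the size n steps from the base is base × ratioⁿ.
18.0 ÷ 1.125⁴ = 18.0 ÷ 1.60181 ≈ 11.24

11.2px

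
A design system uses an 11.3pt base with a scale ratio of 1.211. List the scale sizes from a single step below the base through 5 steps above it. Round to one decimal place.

9.3pt, 11.3pt, 13.7pt, 16.6pt, 20.1pt, 24.3pt, 29.4pt

Step -1: 11.3 ÷ 1.211 = 9.3
Step 0: 11.3pt
Step 1: 11.3 × 1.211 = 13.7
Step 2: 11.3 × 1.211² = 16.6
Step 3: 11.3 × 1.211³ = 20.1
Step 4: 11.3 × 1.211⁴ = 24.3
Step 5: 11.3 × 1.211⁵ = 29.4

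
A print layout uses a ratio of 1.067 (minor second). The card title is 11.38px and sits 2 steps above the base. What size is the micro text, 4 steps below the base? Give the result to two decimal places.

11.38 ÷ 1.067⁶ = 11.38 ÷ 1.47566 ≈ 7.712

7.71px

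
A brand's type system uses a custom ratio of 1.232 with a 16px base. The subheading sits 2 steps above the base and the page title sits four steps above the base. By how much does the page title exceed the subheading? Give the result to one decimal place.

Step 2: 16.0 × 1.232² = 24.285px
Step 4: 16.0 × 1.232⁴ = 36.861px
Difference: 36.861 − 24.285 = 12.576px

12.6px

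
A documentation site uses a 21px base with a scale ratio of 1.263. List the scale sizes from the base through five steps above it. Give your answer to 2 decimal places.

Step 0: 21px
Step 1: 21.0 × 1.263 = 26.52
Step 2: 21.0 × 1.263² = 33.50
Step 3: 21.0 × 1.263³ = 42.31
Step 4: 21.0 × 1.263⁴ = 53.44
Step 5: 21.0 × 1.263⁵ = 67.49

21.00px, 26.52px, 33.50px, 42.31px, 53.44px, 67.49px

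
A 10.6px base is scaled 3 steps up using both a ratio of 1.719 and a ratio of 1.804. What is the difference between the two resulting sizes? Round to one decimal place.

At 1.719: 10.6 × 1.719³ = 53.844px
At 1.804: 10.6 × 1.804³ = 62.232px
Difference: 62.232 − 53.844 = 8.388px

8.4px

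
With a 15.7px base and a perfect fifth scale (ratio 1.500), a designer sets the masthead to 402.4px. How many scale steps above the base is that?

8

1.500ⁿ = 402.4 / 15.7 = 25.6306
n = ln(25.6306) / ln(1.500) = 3.2438 / 0.4055 ≈ 8.00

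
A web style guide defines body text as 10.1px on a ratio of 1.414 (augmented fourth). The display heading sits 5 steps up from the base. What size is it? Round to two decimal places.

Each step on a modular scale multiplies by the ratio, so the size n steps from the base is base × ratioⁿ.
10.1 × 1.414⁵ = 10.1 × 5.65258 ≈ 57.09

57.09px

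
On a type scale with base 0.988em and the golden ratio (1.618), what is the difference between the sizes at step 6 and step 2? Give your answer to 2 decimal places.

15.14em

Step 2: 0.988 × 1.618² = 2.5865em
Step 6: 0.988 × 1.618⁶ = 17.7267em
Difference: 17.7267 − 2.5865 = 15.1402em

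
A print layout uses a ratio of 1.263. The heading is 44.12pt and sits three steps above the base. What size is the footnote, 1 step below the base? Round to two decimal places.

The gap is -1 − (3) = -4 steps, so the factor is 1.263^-4.
44.12 ÷ 1.263⁴ = 44.12 ÷ 2.54456 ≈ 17.339

17.34pt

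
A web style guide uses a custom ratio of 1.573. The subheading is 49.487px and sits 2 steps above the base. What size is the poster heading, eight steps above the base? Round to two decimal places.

Moving from step +2 to step +8 is 6 steps up, so multiply by r⁶.
49.487 × 1.573⁶ = 49.487 × 15.14859 ≈ 749.658

749.66px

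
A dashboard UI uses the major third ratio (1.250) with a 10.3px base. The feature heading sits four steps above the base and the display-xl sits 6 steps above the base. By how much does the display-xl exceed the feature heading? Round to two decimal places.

14.14px

Step 4: 10.3 × 1.250⁴ = 25.1465px
Step 6: 10.3 × 1.250⁶ = 39.2914px
Difference: 39.2914 − 25.1465 = 14.1449px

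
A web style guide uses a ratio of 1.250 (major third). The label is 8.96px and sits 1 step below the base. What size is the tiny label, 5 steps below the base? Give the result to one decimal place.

3.7px

8.96 ÷ 1.250⁴ = 8.96 ÷ 2.44141 ≈ 3.670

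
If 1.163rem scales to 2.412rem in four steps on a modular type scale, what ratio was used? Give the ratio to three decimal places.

The ratio satisfies 1.163 × r⁴ = 2.412, so r = (2.412 / 1.163)^(1/4).
r = 2.0739^(1/4) ≈ 1.2001

1.200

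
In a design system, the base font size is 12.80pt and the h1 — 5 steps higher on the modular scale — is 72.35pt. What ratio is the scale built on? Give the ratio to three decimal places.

1.414

r⁵ = 72.35 / 12.80, so r = (72.35/12.80)^(1/5).
r = 5.6523^(1/5) ≈ 1.4140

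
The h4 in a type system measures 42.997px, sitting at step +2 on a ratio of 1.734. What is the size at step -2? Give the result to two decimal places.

Moving from step +2 to step -2 is 4 steps down, so divide by r⁴.
42.997 ÷ 1.734⁴ = 42.997 ÷ 9.04058 ≈ 4.756

4.76px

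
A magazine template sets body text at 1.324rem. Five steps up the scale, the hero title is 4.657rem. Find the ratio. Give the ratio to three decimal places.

1.286

r⁵ = 4.657 / 1.324, so r = (4.657/1.324)^(1/5).
r = 3.5174^(1/5) ≈ 1.2860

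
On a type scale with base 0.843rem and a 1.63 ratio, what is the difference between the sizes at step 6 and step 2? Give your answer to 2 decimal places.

Step 2: 0.843 × 1.63² = 2.2398rem
Step 6: 0.843 × 1.63⁶ = 15.8108rem
Difference: 15.8108 − 2.2398 = 13.5710rem

13.57rem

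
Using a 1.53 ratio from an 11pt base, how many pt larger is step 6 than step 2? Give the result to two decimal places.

115.35pt

Step 2: 11.0 × 1.53² = 25.7499pt
Step 6: 11.0 × 1.53⁶ = 141.1046pt
Difference: 141.1046 − 25.7499 = 115.3547pt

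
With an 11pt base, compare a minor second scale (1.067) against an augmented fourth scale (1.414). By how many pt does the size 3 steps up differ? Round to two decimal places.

Minor second: 11.0 × 1.067³ = 13.3624pt
Augmented fourth: 11.0 × 1.414³ = 31.0986pt
Difference: 31.0986 − 13.3624 = 17.7362pt

17.74pt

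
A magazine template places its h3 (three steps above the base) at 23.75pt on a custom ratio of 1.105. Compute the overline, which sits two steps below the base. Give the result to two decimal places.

14.42pt

The gap is -2 − (3) = -5 steps, so the factor is 1.105^-5.
23.75 ÷ 1.105⁵ = 23.75 ÷ 1.64745 ≈ 14.416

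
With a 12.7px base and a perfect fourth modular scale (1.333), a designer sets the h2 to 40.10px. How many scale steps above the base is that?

1.333ⁿ = 40.10 / 12.7 = 3.1575
n = ln(3.1575) / ln(1.333) = 1.1498 / 0.2874 ≈ 4.00

4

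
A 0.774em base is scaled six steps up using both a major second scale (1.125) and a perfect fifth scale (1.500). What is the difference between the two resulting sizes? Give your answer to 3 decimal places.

Major second: 0.774 × 1.125⁶ = 1.56912em
Perfect fifth: 0.774 × 1.500⁶ = 8.81634em
Difference: 8.81634 − 1.56912 = 7.24722em

7.247em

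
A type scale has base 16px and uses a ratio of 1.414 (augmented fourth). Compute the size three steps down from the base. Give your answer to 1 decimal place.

5.7px

16.0 ÷ 1.414³ = 16.0 ÷ 2.82715 ≈ 5.66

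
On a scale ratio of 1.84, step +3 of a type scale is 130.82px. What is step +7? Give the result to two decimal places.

1499.50px

130.82 × 1.84⁴ = 130.82 × 11.46229 ≈ 1499.496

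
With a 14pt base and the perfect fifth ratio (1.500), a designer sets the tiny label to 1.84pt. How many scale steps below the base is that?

5

1.500ⁿ = 14 / 1.84 = 7.6087
n = ln(7.6087) / ln(1.500) = 2.0293 / 0.4055 ≈ 5.00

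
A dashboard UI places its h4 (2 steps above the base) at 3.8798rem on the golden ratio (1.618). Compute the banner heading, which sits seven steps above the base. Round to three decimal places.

43.023rem

3.8798 × 1.618⁵ = 3.8798 × 11.08901 ≈ 43.023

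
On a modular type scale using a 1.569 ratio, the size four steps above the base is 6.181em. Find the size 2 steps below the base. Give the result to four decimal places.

Moving from step +4 to step -2 is 6 steps down, so divide by r⁶.
6.181 ÷ 1.569⁶ = 6.181 ÷ 14.91893 ≈ 0.4143

0.4143em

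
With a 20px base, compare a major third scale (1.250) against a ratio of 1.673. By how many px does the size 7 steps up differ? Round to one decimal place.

638.3px

Major third: 20.0 × 1.250⁷ = 95.367px
At 1.673: 20.0 × 1.673⁷ = 733.671px
Difference: 733.671 − 95.367 = 638.304px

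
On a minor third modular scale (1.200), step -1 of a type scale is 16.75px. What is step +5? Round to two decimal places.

50.02px

16.75 × 1.200⁶ = 16.75 × 2.98598 ≈ 50.015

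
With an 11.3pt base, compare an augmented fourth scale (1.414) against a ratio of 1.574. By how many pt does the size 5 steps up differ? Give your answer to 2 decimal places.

45.30pt

Augmented fourth: 11.3 × 1.414⁵ = 63.8742pt
At 1.574: 11.3 × 1.574⁵ = 109.1697pt
Difference: 109.1697 − 63.8742 = 45.2955pt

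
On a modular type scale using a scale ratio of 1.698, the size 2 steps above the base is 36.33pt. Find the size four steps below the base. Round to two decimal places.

The gap is -4 − (2) = -6 steps, so the factor is 1.698^-6.
36.33 ÷ 1.698⁶ = 36.33 ÷ 23.96769 ≈ 1.516

1.52pt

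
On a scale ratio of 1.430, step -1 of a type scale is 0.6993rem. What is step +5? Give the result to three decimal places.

The gap is 5 − (-1) = 6 steps, so the factor is 1.430^6.
0.6993 × 1.430⁶ = 0.6993 × 8.55099 ≈ 5.980

5.980rem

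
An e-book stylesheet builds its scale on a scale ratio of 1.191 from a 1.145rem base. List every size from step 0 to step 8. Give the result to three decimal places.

1.145rem, 1.364rem, 1.624rem, 1.934rem, 2.304rem, 2.744rem, 3.268rem, 3.892rem, 4.636rem

Step 0: 1.145rem
Step 1: 1.145 × 1.191 = 1.364
Step 2: 1.145 × 1.191² = 1.624
Step 3: 1.145 × 1.191³ = 1.934
Step 4: 1.145 × 1.191⁴ = 2.304
Step 5: 1.145 × 1.191⁵ = 2.744
Step 6: 1.145 × 1.191⁶ = 3.268
Step 7: 1.145 × 1.191⁷ = 3.892
Step 8: 1.145 × 1.191⁸ = 4.636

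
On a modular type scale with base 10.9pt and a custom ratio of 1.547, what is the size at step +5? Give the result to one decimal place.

Every step multiplies by the scale ratio.
10.9 × 1.547⁵ = 10.9 × 8.86036 ≈ 96.58

96.6pt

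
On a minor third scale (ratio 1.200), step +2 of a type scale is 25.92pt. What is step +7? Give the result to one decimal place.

25.92 × 1.200⁵ = 25.92 × 2.48832 ≈ 64.497

64.5pt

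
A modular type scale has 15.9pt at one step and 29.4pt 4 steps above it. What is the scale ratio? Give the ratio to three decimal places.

1.166

r⁴ = 29.4 / 15.9, so r = (29.4/15.9)^(1/4).
r = 1.8491^(1/4) ≈ 1.1661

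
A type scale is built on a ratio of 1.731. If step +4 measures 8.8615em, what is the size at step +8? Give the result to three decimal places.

79.560em

8.8615 × 1.731⁴ = 8.8615 × 8.97818 ≈ 79.560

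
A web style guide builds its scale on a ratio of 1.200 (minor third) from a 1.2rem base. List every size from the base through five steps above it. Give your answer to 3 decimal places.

Step 0: 1.2rem
Step 1: 1.2 × 1.200 = 1.440
Step 2: 1.2 × 1.200² = 1.728
Step 3: 1.2 × 1.200³ = 2.074
Step 4: 1.2 × 1.200⁴ = 2.488
Step 5: 1.2 × 1.200⁵ = 2.986

1.200rem, 1.440rem, 1.728rem, 2.074rem, 2.488rem, 2.986rem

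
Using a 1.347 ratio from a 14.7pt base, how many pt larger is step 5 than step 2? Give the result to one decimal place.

Step 2: 14.7 × 1.347² = 26.672pt
Step 5: 14.7 × 1.347⁵ = 65.186pt
Difference: 65.186 − 26.672 = 38.514pt

38.5pt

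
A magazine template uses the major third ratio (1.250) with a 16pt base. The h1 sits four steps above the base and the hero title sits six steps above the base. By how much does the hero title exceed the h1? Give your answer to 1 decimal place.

22.0pt

Step 4: 16.0 × 1.250⁴ = 39.062pt
Step 6: 16.0 × 1.250⁶ = 61.035pt
Difference: 61.035 − 39.062 = 21.973pt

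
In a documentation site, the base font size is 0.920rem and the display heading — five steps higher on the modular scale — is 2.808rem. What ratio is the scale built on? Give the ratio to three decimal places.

1.250

r⁵ = 2.808 / 0.920, so r = (2.808/0.920)^(1/5).
r = 3.0522^(1/5) ≈ 1.2500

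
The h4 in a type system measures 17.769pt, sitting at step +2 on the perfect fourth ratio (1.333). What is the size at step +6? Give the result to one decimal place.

56.1pt

The gap is 6 − (2) = 4 steps, so the factor is 1.333^4.
17.769 × 1.333⁴ = 17.769 × 3.15733 ≈ 56.103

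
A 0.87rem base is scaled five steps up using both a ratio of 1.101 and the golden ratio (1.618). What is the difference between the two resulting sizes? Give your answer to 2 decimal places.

8.24rem

At 1.101: 0.87 × 1.101⁵ = 1.4075rem
Golden ratio: 0.87 × 1.618⁵ = 9.6474rem
Difference: 9.6474 − 1.4075 = 8.2399rem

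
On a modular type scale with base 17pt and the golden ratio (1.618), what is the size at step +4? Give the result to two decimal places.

17.0 × 1.618⁴ = 17.0 × 6.85353 ≈ 116.51

116.51pt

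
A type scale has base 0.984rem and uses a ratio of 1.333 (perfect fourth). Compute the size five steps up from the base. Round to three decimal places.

Every step multiplies by the scale ratio.
0.984 × 1.333⁵ = 0.984 × 4.20873 ≈ 4.141

4.141rem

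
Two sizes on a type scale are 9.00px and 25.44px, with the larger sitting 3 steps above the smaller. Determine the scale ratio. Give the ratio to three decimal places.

1.414

r³ = 25.44 / 9.00, so r = (25.44/9.00)^(1/3).
r = 2.8267^(1/3) ≈ 1.4139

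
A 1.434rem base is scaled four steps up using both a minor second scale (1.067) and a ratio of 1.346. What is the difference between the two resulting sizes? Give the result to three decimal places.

Minor second: 1.434 × 1.067⁴ = 1.85869rem
At 1.346: 1.434 × 1.346⁴ = 4.70684rem
Difference: 4.70684 − 1.85869 = 2.84815rem

2.848rem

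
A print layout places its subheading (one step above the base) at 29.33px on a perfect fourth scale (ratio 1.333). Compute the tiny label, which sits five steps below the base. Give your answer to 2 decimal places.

5.23px

Moving from step +1 to step -5 is 6 steps down, so divide by r⁶.
29.33 ÷ 1.333⁶ = 29.33 ÷ 5.61023 ≈ 5.228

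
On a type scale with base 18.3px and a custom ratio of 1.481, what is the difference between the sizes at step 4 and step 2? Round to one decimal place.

Step 2: 18.3 × 1.481² = 40.139px
Step 4: 18.3 × 1.481⁴ = 88.038px
Difference: 88.038 − 40.139 = 47.899px

47.9px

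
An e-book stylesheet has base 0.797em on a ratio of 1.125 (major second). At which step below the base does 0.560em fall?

3

1.125ⁿ = 0.797 / 0.560 = 1.4232
n = ln(1.4232) / ln(1.125) = 0.3529 / 0.1178 ≈ 3.00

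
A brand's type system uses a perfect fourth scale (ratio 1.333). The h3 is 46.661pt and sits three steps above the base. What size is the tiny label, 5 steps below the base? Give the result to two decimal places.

4.68pt

Moving from step +3 to step -5 is 8 steps down, so divide by r⁸.
46.661 ÷ 1.333⁸ = 46.661 ÷ 9.96876 ≈ 4.681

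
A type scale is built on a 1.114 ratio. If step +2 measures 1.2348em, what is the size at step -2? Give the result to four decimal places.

Moving from step +2 to step -2 is 4 steps down, so divide by r⁴.
1.2348 ÷ 1.114⁴ = 1.2348 ÷ 1.54007 ≈ 0.8018

0.8018em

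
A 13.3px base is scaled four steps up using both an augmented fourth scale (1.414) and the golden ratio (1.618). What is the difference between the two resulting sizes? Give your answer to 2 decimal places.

Augmented fourth: 13.3 × 1.414⁴ = 53.1679px
Golden ratio: 13.3 × 1.618⁴ = 91.1519px
Difference: 91.1519 − 53.1679 = 37.9840px

37.98px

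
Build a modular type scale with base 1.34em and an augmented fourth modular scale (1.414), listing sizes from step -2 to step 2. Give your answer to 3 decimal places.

0.670em, 0.948em, 1.340em, 1.895em, 2.679em

Step -2: 1.34 ÷ 1.414² = 0.670
Step -1: 1.34 ÷ 1.414 = 0.948
Step 0: 1.34em
Step 1: 1.34 × 1.414 = 1.895
Step 2: 1.34 × 1.414² = 2.679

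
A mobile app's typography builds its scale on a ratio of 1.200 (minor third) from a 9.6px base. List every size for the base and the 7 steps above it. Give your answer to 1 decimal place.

Step 0: 9.6px
Step 1: 9.6 × 1.200 = 11.5
Step 2: 9.6 × 1.200² = 13.8
Step 3: 9.6 × 1.200³ = 16.6
Step 4: 9.6 × 1.200⁴ = 19.9
Step 5: 9.6 × 1.200⁵ = 23.9
Step 6: 9.6 × 1.200⁶ = 28.7
Step 7: 9.6 × 1.200⁷ = 34.4

9.6px, 11.5px, 13.8px, 16.6px, 19.9px, 23.9px, 28.7px, 34.4px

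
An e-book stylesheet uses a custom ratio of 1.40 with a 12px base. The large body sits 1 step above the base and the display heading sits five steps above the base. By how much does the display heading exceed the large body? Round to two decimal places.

Step 1: 12.0 × 1.40 = 16.8000px
Step 5: 12.0 × 1.40⁵ = 64.5389px
Difference: 64.5389 − 16.8000 = 47.7389px

47.74px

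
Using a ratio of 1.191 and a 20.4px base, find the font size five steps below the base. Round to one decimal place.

Each step on a modular scale multiplies by the ratio, so the size n steps from the base is base × ratioⁿ.
20.4 ÷ 1.191⁵ = 20.4 ÷ 2.39640 ≈ 8.51

8.5px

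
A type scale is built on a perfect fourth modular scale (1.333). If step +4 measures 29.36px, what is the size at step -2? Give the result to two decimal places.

The gap is -2 − (4) = -6 steps, so the factor is 1.333^-6.
29.36 ÷ 1.333⁶ = 29.36 ÷ 5.61023 ≈ 5.233

5.23px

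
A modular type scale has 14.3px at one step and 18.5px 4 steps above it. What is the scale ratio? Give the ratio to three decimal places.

1.066

The ratio satisfies 14.3 × r⁴ = 18.5, so r = (18.5 / 14.3)^(1/4).
r = 1.2937^(1/4) ≈ 1.0665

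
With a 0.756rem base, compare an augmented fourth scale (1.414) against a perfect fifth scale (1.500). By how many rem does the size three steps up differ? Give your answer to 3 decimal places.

Augmented fourth: 0.756 × 1.414³ = 2.13732rem
Perfect fifth: 0.756 × 1.500³ = 2.55150rem
Difference: 2.55150 − 2.13732 = 0.41418rem

0.414rem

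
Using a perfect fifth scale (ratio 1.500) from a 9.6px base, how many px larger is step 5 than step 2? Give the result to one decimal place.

Step 2: 9.6 × 1.500² = 21.600px
Step 5: 9.6 × 1.500⁵ = 72.900px
Difference: 72.900 − 21.600 = 51.300px

51.3px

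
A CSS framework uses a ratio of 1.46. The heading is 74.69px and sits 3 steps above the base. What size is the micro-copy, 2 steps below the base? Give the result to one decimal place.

The gap is -2 − (3) = -5 steps, so the factor is 1.46^-5.
74.69 ÷ 1.46⁵ = 74.69 ÷ 6.63383 ≈ 11.259

11.3px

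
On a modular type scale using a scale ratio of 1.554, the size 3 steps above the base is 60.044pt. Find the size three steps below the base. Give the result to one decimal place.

60.044 ÷ 1.554⁶ = 60.044 ÷ 14.08335 ≈ 4.263

4.3pt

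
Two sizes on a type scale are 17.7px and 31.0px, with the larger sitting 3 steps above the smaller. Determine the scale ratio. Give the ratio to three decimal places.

The ratio satisfies 17.7 × r³ = 31.0, so r = (31.0 / 17.7)^(1/3).
r = 1.7514^(1/3) ≈ 1.2054

1.205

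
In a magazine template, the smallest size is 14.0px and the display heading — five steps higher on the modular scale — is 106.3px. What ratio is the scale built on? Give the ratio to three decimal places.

1.500

The ratio satisfies 14.0 × r⁵ = 106.3, so r = (106.3 / 14.0)^(1/5).
r = 7.5929^(1/5) ≈ 1.5000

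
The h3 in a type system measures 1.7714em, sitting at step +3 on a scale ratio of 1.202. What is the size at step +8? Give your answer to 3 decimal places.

Moving from step +3 to step +8 is 5 steps up, so multiply by r⁵.
1.7714 × 1.202⁵ = 1.7714 × 2.50913 ≈ 4.445

4.445em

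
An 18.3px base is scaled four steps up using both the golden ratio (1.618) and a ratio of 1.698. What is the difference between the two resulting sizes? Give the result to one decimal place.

26.7px

Golden ratio: 18.3 × 1.618⁴ = 125.420px
At 1.698: 18.3 × 1.698⁴ = 152.125px
Difference: 152.125 − 125.420 = 26.705px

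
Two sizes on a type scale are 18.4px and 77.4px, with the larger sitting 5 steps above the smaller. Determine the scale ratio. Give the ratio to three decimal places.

The ratio satisfies 18.4 × r⁵ = 77.4, so r = (77.4 / 18.4)^(1/5).
r = 4.2065^(1/5) ≈ 1.3329

1.333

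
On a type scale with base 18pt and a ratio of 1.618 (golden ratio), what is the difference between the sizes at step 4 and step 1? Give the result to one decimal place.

Step 1: 18.0 × 1.618 = 29.124pt
Step 4: 18.0 × 1.618⁴ = 123.363pt
Difference: 123.363 − 29.124 = 94.239pt

94.2pt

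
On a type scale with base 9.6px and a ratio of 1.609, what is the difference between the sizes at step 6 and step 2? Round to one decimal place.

Step 2: 9.6 × 1.609² = 24.853px
Step 6: 9.6 × 1.609⁶ = 166.574px
Difference: 166.574 − 24.853 = 141.721px

141.7px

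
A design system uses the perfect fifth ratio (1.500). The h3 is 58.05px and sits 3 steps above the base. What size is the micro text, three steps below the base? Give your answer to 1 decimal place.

5.1px

58.05 ÷ 1.500⁶ = 58.05 ÷ 11.39062 ≈ 5.096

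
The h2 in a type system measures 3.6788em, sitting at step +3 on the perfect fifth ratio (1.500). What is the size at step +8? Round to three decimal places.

27.936em

3.6788 × 1.500⁵ = 3.6788 × 7.59375 ≈ 27.936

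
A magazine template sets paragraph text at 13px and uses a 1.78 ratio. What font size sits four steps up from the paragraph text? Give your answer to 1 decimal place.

130.5px

13.0 × 1.78⁴ = 13.0 × 10.03876 ≈ 130.50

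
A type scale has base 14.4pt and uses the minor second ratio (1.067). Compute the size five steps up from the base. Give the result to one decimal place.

A modular type scale is a geometric sequence: sizeₙ = base × rⁿ.
14.4 × 1.067⁵ = 14.4 × 1.38300 ≈ 19.92

19.9pt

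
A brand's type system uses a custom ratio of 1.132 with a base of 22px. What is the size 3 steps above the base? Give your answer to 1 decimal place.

22.0 × 1.132³ = 22.0 × 1.45057 ≈ 31.91

31.9px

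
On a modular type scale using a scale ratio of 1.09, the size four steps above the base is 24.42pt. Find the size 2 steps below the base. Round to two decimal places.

Moving from step +4 to step -2 is 6 steps down, so divide by r⁶.
24.42 ÷ 1.09⁶ = 24.42 ÷ 1.67710 ≈ 14.561

14.56pt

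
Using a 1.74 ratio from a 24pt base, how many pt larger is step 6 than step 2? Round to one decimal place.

593.4pt

Step 2: 24.0 × 1.74² = 72.662pt
Step 6: 24.0 × 1.74⁶ = 666.050pt
Difference: 666.050 − 72.662 = 593.388pt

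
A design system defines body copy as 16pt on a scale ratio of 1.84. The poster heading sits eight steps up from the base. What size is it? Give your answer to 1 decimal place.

Each step on a modular scale multiplies by the ratio, so the size n steps from the base is base × ratioⁿ.
16.0 × 1.84⁸ = 16.0 × 131.38403 ≈ 2102.14

2102.1pt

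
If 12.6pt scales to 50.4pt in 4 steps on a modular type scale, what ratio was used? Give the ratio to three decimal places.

1.414

The ratio satisfies 12.6 × r⁴ = 50.4, so r = (50.4 / 12.6)^(1/4).
r = 4.0000^(1/4) ≈ 1.4142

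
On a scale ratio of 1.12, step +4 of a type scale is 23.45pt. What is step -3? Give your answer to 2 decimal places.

The gap is -3 − (4) = -7 steps, so the factor is 1.12^-7.
23.45 ÷ 1.12⁷ = 23.45 ÷ 2.21068 ≈ 10.608

10.61pt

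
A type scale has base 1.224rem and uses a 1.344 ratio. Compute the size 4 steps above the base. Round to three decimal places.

3.994rem

A modular type scale is a geometric sequence: sizeₙ = base × rⁿ.
1.224 × 1.344⁴ = 1.224 × 3.26285 ≈ 3.994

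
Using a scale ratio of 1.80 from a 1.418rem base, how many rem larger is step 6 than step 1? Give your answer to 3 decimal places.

45.677rem

Step 1: 1.418 × 1.80 = 2.55240rem
Step 6: 1.418 × 1.80⁶ = 48.22933rem
Difference: 48.22933 − 2.55240 = 45.67693rem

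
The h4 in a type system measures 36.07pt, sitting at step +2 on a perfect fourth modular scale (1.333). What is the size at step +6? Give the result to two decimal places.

113.89pt

Moving from step +2 to step +6 is 4 steps up, so multiply by r⁴.
36.07 × 1.333⁴ = 36.07 × 3.15733 ≈ 113.885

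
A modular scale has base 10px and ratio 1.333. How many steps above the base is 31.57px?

1.333ⁿ = 31.57 / 10 = 3.1570
n = ln(3.1570) / ln(1.333) = 1.1496 / 0.2874 ≈ 4.00

4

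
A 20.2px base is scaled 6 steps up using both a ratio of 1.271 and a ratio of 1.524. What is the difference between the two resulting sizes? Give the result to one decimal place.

167.9px

At 1.271: 20.2 × 1.271⁶ = 85.158px
At 1.524: 20.2 × 1.524⁶ = 253.082px
Difference: 253.082 − 85.158 = 167.924px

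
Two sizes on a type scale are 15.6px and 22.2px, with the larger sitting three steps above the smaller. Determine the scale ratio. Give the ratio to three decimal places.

1.125

The ratio satisfies 15.6 × r³ = 22.2, so r = (22.2 / 15.6)^(1/3).
r = 1.4231^(1/3) ≈ 1.1248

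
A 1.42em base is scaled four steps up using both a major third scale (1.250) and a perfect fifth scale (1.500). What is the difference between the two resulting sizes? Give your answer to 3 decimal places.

Major third: 1.42 × 1.250⁴ = 3.46680em
Perfect fifth: 1.42 × 1.500⁴ = 7.18875em
Difference: 7.18875 − 3.46680 = 3.72195em

3.722em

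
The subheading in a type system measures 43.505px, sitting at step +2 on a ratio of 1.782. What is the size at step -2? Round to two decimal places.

The gap is -2 − (2) = -4 steps, so the factor is 1.782^-4.
43.505 ÷ 1.782⁴ = 43.505 ÷ 10.08395 ≈ 4.314

4.31px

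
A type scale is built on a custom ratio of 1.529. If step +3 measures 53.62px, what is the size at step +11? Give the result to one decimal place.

1601.7px

Moving from step +3 to step +11 is 8 steps up, so multiply by r⁸.
53.62 × 1.529⁸ = 53.62 × 29.87170 ≈ 1601.720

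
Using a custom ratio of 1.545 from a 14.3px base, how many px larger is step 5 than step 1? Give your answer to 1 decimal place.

103.8px

Step 1: 14.3 × 1.545 = 22.093px
Step 5: 14.3 × 1.545⁵ = 125.886px
Difference: 125.886 − 22.093 = 103.793px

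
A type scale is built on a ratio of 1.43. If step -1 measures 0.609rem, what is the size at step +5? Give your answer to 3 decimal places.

5.208rem

The gap is 5 − (-1) = 6 steps, so the factor is 1.43^6.
0.609 × 1.43⁶ = 0.609 × 8.55099 ≈ 5.208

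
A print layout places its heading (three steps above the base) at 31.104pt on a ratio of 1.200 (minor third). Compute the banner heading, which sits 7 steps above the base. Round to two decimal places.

64.50pt

Moving from step +3 to step +7 is 4 steps up, so multiply by r⁴.
31.104 × 1.200⁴ = 31.104 × 2.07360 ≈ 64.497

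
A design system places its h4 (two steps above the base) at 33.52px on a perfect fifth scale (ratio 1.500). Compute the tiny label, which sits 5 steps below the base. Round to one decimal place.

33.52 ÷ 1.500⁷ = 33.52 ÷ 17.08594 ≈ 1.962

2.0px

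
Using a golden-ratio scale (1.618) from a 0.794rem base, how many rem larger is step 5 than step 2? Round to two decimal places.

6.73rem

Step 2: 0.794 × 1.618² = 2.0786rem
Step 5: 0.794 × 1.618⁵ = 8.8047rem
Difference: 8.8047 − 2.0786 = 6.7261rem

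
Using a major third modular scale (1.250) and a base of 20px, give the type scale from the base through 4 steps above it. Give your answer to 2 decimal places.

20.00px, 25.00px, 31.25px, 39.06px, 48.83px

Step 0: 20px
Step 1: 20.0 × 1.250 = 25.00
Step 2: 20.0 × 1.250² = 31.25
Step 3: 20.0 × 1.250³ = 39.06
Step 4: 20.0 × 1.250⁴ = 48.83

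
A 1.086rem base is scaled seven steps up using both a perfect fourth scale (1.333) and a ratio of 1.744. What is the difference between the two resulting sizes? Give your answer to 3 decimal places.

45.170rem

Perfect fourth: 1.086 × 1.333⁷ = 8.12159rem
At 1.744: 1.086 × 1.744⁷ = 53.29116rem
Difference: 53.29116 − 8.12159 = 45.16957rem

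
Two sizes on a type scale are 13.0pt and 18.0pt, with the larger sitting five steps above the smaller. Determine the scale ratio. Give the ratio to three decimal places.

r⁵ = 18.0 / 13.0, so r = (18.0/13.0)^(1/5).
r = 1.3846^(1/5) ≈ 1.0672

1.067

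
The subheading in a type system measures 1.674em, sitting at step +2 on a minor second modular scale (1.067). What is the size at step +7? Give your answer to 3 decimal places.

1.674 × 1.067⁵ = 1.674 × 1.38300 ≈ 2.315

2.315em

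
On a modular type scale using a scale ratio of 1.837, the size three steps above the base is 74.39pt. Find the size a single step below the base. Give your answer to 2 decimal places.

6.53pt

The gap is -1 − (3) = -4 steps, so the factor is 1.837^-4.
74.39 ÷ 1.837⁴ = 74.39 ÷ 11.38772 ≈ 6.532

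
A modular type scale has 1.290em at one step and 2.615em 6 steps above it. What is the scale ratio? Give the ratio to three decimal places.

1.125

r⁶ = 2.615 / 1.290, so r = (2.615/1.290)^(1/6).
r = 2.0271^(1/6) ≈ 1.1250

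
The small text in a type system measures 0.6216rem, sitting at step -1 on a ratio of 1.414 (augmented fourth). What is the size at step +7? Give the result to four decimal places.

9.9336rem

The gap is 7 − (-1) = 8 steps, so the factor is 1.414^8.
0.6216 × 1.414⁸ = 0.6216 × 15.98068 ≈ 9.9336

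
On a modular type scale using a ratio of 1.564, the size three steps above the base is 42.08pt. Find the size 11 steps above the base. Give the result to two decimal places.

The gap is 11 − (3) = 8 steps, so the factor is 1.564^8.
42.08 × 1.564⁸ = 42.08 × 35.80090 ≈ 1506.502

1506.50pt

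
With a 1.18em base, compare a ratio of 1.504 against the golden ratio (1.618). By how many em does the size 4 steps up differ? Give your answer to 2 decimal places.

2.05em

At 1.504: 1.18 × 1.504⁴ = 6.0377em
Golden ratio: 1.18 × 1.618⁴ = 8.0872em
Difference: 8.0872 − 6.0377 = 2.0495em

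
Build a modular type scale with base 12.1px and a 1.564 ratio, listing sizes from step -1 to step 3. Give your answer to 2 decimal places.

Step -1: 12.1 ÷ 1.564 = 7.74
Step 0: 12.1px
Step 1: 12.1 × 1.564 = 18.92
Step 2: 12.1 × 1.564² = 29.60
Step 3: 12.1 × 1.564³ = 46.29

7.74px, 12.10px, 18.92px, 29.60px, 46.29px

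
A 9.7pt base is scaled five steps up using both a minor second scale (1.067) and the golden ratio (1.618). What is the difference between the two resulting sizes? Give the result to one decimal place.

Minor second: 9.7 × 1.067⁵ = 13.415pt
Golden ratio: 9.7 × 1.618⁵ = 107.563pt
Difference: 107.563 − 13.415 = 94.148pt

94.1pt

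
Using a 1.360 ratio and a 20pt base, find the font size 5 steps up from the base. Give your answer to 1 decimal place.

93.1pt

20.0 × 1.360⁵ = 20.0 × 4.65259 ≈ 93.05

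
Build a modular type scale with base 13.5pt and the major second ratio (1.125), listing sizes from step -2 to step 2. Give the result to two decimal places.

10.67pt, 12.00pt, 13.50pt, 15.19pt, 17.09pt

Step -2: 13.5 ÷ 1.125² = 10.67
Step -1: 13.5 ÷ 1.125 = 12.00
Step 0: 13.5pt
Step 1: 13.5 × 1.125 = 15.19
Step 2: 13.5 × 1.125² = 17.09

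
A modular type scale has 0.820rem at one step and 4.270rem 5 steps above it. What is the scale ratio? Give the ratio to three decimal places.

The ratio satisfies 0.820 × r⁵ = 4.270, so r = (4.270 / 0.820)^(1/5).
r = 5.2073^(1/5) ≈ 1.3910

1.391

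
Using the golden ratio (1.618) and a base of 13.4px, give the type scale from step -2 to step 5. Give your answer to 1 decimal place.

Step -2: 13.4 ÷ 1.618² = 5.1
Step -1: 13.4 ÷ 1.618 = 8.3
Step 0: 13.4px
Step 1: 13.4 × 1.618 = 21.7
Step 2: 13.4 × 1.618² = 35.1
Step 3: 13.4 × 1.618³ = 56.8
Step 4: 13.4 × 1.618⁴ = 91.8
Step 5: 13.4 × 1.618⁵ = 148.6

5.1px, 8.3px, 13.4px, 21.7px, 35.1px, 56.8px, 91.8px, 148.6px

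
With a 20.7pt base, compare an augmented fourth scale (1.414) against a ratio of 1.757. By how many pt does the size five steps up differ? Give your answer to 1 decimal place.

Augmented fourth: 20.7 × 1.414⁵ = 117.008pt
At 1.757: 20.7 × 1.757⁵ = 346.600pt
Difference: 346.600 − 117.008 = 229.592pt

229.6pt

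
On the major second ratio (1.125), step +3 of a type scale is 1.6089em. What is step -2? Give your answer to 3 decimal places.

The gap is -2 − (3) = -5 steps, so the factor is 1.125^-5.
1.6089 ÷ 1.125⁵ = 1.6089 ÷ 1.80203 ≈ 0.893

0.893em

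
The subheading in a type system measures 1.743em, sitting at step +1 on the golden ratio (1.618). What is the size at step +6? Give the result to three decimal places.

1.743 × 1.618⁵ = 1.743 × 11.08901 ≈ 19.328

19.328em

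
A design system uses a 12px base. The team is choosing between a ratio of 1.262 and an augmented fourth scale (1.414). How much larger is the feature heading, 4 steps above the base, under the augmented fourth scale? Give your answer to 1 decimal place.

17.5px

At 1.262: 12.0 × 1.262⁴ = 30.438px
Augmented fourth: 12.0 × 1.414⁴ = 47.971px
Difference: 47.971 − 30.438 = 17.533px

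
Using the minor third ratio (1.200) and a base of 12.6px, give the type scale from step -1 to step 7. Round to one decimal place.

10.5px, 12.6px, 15.1px, 18.1px, 21.8px, 26.1px, 31.4px, 37.6px, 45.1px

Step -1: 12.6 ÷ 1.200 = 10.5
Step 0: 12.6px
Step 1: 12.6 × 1.200 = 15.1
Step 2: 12.6 × 1.200² = 18.1
Step 3: 12.6 × 1.200³ = 21.8
Step 4: 12.6 × 1.200⁴ = 26.1
Step 5: 12.6 × 1.200⁵ = 31.4
Step 6: 12.6 × 1.200⁶ = 37.6
Step 7: 12.6 × 1.200⁷ = 45.1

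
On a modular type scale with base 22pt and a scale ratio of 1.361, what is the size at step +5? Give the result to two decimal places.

22.0 × 1.361⁵ = 22.0 × 4.66972 ≈ 102.73

102.73pt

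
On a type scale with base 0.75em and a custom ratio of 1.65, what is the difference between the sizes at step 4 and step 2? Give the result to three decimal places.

3.517em

Step 2: 0.75 × 1.65² = 2.04187em
Step 4: 0.75 × 1.65⁴ = 5.55900em
Difference: 5.55900 − 2.04187 = 3.51713em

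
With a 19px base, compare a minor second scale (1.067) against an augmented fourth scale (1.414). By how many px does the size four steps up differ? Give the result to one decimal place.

51.3px

Minor second: 19.0 × 1.067⁴ = 24.627px
Augmented fourth: 19.0 × 1.414⁴ = 75.954px
Difference: 75.954 − 24.627 = 51.327px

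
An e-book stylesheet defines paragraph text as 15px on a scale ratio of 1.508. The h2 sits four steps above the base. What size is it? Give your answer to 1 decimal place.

A modular type scale is a geometric sequence: sizeₙ = base × rⁿ.
15.0 × 1.508⁴ = 15.0 × 5.17137 ≈ 77.57

77.6px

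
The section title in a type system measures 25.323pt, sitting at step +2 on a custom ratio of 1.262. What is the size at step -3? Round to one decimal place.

7.9pt

25.323 ÷ 1.262⁵ = 25.323 ÷ 3.20108 ≈ 7.911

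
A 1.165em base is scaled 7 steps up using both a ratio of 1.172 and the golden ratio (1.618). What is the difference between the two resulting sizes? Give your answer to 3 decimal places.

At 1.172: 1.165 × 1.172⁷ = 3.53850em
Golden ratio: 1.165 × 1.618⁷ = 33.82015em
Difference: 33.82015 − 3.53850 = 30.28165em

30.282em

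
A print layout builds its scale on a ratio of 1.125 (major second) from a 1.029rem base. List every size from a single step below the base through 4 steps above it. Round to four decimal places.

0.9147rem, 1.0290rem, 1.1576rem, 1.3023rem, 1.4651rem, 1.6483rem

Step -1: 1.029 ÷ 1.125 = 0.9147
Step 0: 1.029rem
Step 1: 1.029 × 1.125 = 1.1576
Step 2: 1.029 × 1.125² = 1.3023
Step 3: 1.029 × 1.125³ = 1.4651
Step 4: 1.029 × 1.125⁴ = 1.6483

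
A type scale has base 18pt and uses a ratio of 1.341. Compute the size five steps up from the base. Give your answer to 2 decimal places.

78.06pt

18.0 × 1.341⁵ = 18.0 × 4.33655 ≈ 78.06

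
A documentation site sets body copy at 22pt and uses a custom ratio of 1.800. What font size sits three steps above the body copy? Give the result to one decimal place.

128.3pt

A modular type scale is a geometric sequence: sizeₙ = base × rⁿ.
22.0 × 1.800³ = 22.0 × 5.83200 ≈ 128.30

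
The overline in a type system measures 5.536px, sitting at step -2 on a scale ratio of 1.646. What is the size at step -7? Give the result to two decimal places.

0.46px

5.536 ÷ 1.646⁵ = 5.536 ÷ 12.08229 ≈ 0.458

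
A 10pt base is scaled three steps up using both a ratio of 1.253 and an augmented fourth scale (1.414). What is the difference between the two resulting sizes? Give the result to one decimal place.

At 1.253: 10.0 × 1.253³ = 19.672pt
Augmented fourth: 10.0 × 1.414³ = 28.271pt
Difference: 28.271 − 19.672 = 8.599pt

8.6pt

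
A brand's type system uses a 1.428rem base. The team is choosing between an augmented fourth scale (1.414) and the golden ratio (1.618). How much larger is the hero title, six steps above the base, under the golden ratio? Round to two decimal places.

14.21rem

Augmented fourth: 1.428 × 1.414⁶ = 11.4137rem
Golden ratio: 1.428 × 1.618⁶ = 25.6212rem
Difference: 25.6212 − 11.4137 = 14.2075rem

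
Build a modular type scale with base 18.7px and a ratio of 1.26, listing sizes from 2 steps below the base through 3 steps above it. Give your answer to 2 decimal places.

11.78px, 14.84px, 18.70px, 23.56px, 29.69px, 37.41px

Step -2: 18.7 ÷ 1.26² = 11.78
Step -1: 18.7 ÷ 1.26 = 14.84
Step 0: 18.7px
Step 1: 18.7 × 1.26 = 23.56
Step 2: 18.7 × 1.26² = 29.69
Step 3: 18.7 × 1.26³ = 37.41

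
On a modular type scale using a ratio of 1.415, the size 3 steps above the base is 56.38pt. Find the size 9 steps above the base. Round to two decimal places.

The gap is 9 − (3) = 6 steps, so the factor is 1.415^6.
56.38 × 1.415⁶ = 56.38 × 8.02673 ≈ 452.547

452.55pt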